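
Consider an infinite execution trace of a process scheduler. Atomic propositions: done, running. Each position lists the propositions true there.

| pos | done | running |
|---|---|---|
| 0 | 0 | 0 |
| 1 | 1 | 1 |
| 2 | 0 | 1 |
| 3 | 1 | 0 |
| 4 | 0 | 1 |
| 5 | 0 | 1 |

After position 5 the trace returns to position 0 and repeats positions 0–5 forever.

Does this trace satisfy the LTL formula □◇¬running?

◇¬running holds at every position 0..5, and those are all positions ever visited, so □◇¬running holds.

Holds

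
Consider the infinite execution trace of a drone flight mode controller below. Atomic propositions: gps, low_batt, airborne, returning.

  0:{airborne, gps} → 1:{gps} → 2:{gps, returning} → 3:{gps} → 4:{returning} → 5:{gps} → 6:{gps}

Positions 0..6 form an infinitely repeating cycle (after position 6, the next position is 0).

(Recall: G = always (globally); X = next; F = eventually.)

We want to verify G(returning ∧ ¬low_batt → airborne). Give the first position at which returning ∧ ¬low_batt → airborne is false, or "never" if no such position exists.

2

Check returning ∧ ¬low_batt → airborne at each position in order: 0 ✓, 1 ✓.
At position 2 the labels are {gps, returning}, so returning ∧ ¬low_batt → airborne is false there. This is the first violation.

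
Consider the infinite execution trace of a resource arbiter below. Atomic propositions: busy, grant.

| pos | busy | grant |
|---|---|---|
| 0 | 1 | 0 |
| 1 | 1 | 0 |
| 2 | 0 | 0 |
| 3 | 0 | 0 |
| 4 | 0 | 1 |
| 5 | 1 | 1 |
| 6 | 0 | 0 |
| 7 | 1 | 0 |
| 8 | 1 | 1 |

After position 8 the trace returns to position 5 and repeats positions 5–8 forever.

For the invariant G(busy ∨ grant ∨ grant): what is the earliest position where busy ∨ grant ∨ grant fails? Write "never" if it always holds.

2

Check busy ∨ grant ∨ grant at each position in order: 0 ✓, 1 ✓.
At position 2 the labels are {}, so busy ∨ grant ∨ grant is false there. This is the first violation.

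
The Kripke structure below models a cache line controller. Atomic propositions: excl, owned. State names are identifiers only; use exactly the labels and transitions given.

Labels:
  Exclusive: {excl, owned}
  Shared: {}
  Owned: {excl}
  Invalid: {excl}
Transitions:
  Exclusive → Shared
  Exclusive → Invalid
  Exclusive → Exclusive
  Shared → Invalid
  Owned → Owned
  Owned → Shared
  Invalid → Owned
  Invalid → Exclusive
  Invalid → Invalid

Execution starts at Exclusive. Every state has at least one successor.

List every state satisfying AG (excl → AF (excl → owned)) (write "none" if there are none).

none

States satisfying excl → AF (excl → owned): {Exclusive, Shared}.
States satisfying AG (excl → AF (excl → owned)): ∅.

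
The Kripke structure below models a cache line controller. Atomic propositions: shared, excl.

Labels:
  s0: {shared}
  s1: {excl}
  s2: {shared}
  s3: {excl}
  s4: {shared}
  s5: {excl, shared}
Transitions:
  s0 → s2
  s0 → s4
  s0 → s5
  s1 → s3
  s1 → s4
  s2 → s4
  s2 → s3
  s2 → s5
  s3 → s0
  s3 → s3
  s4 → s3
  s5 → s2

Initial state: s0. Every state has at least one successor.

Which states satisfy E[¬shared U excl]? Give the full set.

{s1, s3, s5}

States satisfying ¬shared: {s1, s3}.
States satisfying excl: {s1, s3, s5}.
States satisfying E[¬shared U excl]: {s1, s3, s5}.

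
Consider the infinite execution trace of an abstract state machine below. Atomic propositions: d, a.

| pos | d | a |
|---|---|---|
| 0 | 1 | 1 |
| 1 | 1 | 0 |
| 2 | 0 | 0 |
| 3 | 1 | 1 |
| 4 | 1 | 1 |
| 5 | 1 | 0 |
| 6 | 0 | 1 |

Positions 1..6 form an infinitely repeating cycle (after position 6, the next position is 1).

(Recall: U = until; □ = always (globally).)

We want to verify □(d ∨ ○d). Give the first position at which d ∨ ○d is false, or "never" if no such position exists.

never

d ∨ ○d holds at every position 0..6, and those are all the positions the trace ever visits, so the invariant □(d ∨ ○d) is never violated.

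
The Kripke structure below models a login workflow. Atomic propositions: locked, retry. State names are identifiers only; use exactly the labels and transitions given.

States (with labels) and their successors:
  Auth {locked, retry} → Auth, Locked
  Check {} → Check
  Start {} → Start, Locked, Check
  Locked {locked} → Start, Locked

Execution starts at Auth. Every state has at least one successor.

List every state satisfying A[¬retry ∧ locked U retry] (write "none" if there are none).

{Auth}

States satisfying ¬retry ∧ locked: {Locked}.
States satisfying retry: {Auth}.
States satisfying A[¬retry ∧ locked U retry]: {Auth}.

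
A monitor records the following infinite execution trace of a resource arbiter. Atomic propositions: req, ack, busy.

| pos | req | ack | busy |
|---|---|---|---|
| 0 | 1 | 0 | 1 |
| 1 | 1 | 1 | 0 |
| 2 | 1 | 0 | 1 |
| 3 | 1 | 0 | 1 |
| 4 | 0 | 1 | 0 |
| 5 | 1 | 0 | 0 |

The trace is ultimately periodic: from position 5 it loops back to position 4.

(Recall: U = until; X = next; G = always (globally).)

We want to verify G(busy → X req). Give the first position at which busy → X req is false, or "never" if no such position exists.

3

Check busy → X req at each position in order: 0 ✓, 1 ✓, 2 ✓.
At position 3 the labels are {busy, req} and the next position 4 has {ack}, so busy → X req is false there. This is the first violation.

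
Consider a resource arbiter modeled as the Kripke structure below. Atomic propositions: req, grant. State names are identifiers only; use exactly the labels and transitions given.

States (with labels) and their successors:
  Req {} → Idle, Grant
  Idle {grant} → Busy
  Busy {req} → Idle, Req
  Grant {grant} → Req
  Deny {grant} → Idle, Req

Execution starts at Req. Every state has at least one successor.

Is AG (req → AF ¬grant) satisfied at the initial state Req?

Yes

States satisfying req → AF ¬grant: {Req, Idle, Busy, Grant, Deny}.
States satisfying AG (req → AF ¬grant): {Req, Idle, Busy, Grant, Deny}.
Every state reachable from Req satisfies req → AF ¬grant.
Req ∈ Sat(AG (req → AF ¬grant)).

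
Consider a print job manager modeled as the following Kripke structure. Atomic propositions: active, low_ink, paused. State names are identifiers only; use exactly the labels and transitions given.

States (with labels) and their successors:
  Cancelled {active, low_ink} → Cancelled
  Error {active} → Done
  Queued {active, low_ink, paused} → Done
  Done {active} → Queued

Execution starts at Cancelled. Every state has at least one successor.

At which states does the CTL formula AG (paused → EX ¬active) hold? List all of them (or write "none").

States satisfying paused → EX ¬active: {Cancelled, Error, Done}.
States satisfying AG (paused → EX ¬active): {Cancelled}.

{Cancelled}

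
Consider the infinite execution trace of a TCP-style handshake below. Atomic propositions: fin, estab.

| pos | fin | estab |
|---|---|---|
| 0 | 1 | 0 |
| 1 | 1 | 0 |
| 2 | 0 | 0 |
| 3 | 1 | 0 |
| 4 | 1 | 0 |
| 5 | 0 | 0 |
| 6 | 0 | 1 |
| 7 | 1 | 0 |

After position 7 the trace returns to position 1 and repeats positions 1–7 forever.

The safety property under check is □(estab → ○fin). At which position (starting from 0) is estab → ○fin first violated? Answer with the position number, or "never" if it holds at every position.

never

estab → ○fin holds at every position 0..7, and those are all the positions the trace ever visits, so the invariant □(estab → ○fin) is never violated.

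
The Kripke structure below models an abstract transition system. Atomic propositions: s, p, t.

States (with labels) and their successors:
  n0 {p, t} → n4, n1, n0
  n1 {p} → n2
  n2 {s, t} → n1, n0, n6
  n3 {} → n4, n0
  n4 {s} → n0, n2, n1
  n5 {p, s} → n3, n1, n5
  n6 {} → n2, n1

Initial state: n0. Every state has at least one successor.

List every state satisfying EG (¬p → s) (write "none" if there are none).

{n0, n1, n2, n4, n5}

States satisfying ¬p → s: {n0, n1, n2, n4, n5}.
States satisfying EG (¬p → s): {n0, n1, n2, n4, n5}.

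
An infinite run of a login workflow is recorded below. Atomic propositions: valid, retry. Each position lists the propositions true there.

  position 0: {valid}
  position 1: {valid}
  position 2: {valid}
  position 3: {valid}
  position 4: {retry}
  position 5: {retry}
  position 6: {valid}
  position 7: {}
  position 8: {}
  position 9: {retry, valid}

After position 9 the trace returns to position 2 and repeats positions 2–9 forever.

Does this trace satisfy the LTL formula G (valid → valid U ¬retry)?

valid → valid U ¬retry holds at every position 0..9, and those are all positions ever visited, so G (valid → valid U ¬retry) holds.
Positions where valid holds: 0, 1, 2, 3, 6, 9.
Check valid U ¬retry at each: 0→ok, 1→ok, 2→ok, 3→ok, 6→ok, 9→ok.

Satisfied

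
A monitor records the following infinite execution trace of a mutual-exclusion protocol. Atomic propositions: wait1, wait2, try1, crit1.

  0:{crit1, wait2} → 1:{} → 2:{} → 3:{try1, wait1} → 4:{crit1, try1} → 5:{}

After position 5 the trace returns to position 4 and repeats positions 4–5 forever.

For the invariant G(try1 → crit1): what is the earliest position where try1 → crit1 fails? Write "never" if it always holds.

Check try1 → crit1 at each position in order: 0 ✓, 1 ✓, 2 ✓.
At position 3 the labels are {try1, wait1}, so try1 → crit1 is false there. This is the first violation.

3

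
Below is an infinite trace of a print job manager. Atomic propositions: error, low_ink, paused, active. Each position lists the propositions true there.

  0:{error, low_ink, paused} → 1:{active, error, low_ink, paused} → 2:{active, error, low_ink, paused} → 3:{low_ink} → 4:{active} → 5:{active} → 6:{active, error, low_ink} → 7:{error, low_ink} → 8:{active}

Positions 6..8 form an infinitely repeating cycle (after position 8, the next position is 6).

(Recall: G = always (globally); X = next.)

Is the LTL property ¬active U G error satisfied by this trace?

Walking from position 0: at position 1, G error has not yet held and ¬active fails, so ¬active U G error is false.

No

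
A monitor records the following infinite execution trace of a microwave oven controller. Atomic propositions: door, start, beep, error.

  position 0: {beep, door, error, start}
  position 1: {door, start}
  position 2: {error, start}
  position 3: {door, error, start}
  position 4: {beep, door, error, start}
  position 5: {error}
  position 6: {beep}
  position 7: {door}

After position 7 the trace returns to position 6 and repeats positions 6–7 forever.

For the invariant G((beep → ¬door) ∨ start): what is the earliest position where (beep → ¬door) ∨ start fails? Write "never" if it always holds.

never

(beep → ¬door) ∨ start holds at every position 0..7, and those are all the positions the trace ever visits, so the invariant G((beep → ¬door) ∨ start) is never violated.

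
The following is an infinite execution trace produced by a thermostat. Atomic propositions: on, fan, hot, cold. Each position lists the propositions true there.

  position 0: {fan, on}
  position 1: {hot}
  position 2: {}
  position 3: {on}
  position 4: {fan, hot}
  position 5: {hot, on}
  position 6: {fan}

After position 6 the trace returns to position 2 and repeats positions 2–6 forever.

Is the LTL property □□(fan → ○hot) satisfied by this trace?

□(fan → ○hot) must hold at every position from 0 onward. It fails at position 0, so □□(fan → ○hot) is false.

No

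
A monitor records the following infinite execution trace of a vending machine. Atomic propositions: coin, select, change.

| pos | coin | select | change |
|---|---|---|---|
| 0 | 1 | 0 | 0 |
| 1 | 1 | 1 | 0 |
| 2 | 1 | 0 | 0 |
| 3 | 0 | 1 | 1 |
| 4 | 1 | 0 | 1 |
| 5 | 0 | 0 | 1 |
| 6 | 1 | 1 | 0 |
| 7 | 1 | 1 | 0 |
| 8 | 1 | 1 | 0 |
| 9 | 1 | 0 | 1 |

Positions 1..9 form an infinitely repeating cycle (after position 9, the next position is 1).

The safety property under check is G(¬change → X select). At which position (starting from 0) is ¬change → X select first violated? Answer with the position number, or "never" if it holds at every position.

Check ¬change → X select at each position in order: 0 ✓.
At position 1 the labels are {coin, select} and the next position 2 has {coin}, so ¬change → X select is false there. This is the first violation.

1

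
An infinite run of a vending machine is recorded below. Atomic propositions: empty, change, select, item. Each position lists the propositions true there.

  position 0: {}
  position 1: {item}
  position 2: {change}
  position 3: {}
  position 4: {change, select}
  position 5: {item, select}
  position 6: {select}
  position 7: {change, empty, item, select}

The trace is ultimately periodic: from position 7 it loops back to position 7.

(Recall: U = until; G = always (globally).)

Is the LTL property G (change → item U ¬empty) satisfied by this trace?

Does not hold

change → item U ¬empty must hold at every position from 0 onward. It fails at position 7, so G (change → item U ¬empty) is false.
Positions where change holds: 2, 4, 7.
Check item U ¬empty at each: 2→ok, 4→ok, 7→fails.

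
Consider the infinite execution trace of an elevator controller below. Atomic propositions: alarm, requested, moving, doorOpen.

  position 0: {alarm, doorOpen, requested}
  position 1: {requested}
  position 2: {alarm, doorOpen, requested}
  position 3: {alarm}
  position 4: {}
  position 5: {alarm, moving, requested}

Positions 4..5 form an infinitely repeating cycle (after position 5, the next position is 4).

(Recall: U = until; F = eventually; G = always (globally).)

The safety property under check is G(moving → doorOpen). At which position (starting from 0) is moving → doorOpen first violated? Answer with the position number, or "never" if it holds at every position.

Check moving → doorOpen at each position in order: 0 ✓, 1 ✓, 2 ✓, 3 ✓, 4 ✓.
At position 5 the labels are {alarm, moving, requested}, so moving → doorOpen is false there. This is the first violation.

5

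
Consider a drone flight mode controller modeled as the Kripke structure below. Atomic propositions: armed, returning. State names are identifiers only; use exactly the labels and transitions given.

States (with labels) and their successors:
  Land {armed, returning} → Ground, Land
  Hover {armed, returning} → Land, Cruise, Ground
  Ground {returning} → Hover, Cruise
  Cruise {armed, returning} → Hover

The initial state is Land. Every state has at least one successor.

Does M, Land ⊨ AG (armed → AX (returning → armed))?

No

States satisfying armed → AX (returning → armed): {Ground, Cruise}.
States satisfying AG (armed → AX (returning → armed)): ∅.
Hover is reachable from Land and violates armed → AX (returning → armed), so AG fails at Land.
Land ∉ Sat(AG (armed → AX (returning → armed))).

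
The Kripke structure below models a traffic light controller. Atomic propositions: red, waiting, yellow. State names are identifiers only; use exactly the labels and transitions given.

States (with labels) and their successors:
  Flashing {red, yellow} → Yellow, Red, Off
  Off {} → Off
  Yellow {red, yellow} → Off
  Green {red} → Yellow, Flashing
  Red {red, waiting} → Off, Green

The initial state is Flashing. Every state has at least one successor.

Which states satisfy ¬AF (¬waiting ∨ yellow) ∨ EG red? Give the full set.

States satisfying ¬waiting ∨ yellow: {Flashing, Off, Yellow, Green}.
States satisfying AF (¬waiting ∨ yellow): {Flashing, Off, Yellow, Green, Red}.
States satisfying ¬AF (¬waiting ∨ yellow): ∅.
States satisfying red: {Flashing, Yellow, Green, Red}.
States satisfying EG red: {Flashing, Green, Red}.
States satisfying ¬AF (¬waiting ∨ yellow) ∨ EG red: {Flashing, Green, Red}.

{Flashing, Green, Red}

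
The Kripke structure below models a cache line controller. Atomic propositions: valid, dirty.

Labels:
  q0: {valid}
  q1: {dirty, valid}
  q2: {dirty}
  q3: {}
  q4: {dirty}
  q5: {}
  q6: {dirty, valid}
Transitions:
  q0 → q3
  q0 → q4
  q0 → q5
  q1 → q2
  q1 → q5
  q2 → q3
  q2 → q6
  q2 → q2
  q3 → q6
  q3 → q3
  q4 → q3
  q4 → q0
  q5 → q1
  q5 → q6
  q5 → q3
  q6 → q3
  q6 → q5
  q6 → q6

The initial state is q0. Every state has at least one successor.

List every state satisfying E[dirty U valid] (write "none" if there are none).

{q0, q1, q2, q4, q6}

States satisfying dirty: {q1, q2, q4, q6}.
States satisfying valid: {q0, q1, q6}.
States satisfying E[dirty U valid]: {q0, q1, q2, q4, q6}.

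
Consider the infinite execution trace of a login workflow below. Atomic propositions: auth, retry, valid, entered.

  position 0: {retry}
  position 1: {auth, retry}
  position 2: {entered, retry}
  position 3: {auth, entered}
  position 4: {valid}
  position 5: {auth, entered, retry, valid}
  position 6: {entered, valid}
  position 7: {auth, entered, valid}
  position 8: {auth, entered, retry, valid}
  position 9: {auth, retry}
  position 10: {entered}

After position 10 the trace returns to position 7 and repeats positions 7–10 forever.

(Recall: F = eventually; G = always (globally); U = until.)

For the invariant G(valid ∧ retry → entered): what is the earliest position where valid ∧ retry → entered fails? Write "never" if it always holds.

never

valid ∧ retry → entered holds at every position 0..10, and those are all the positions the trace ever visits, so the invariant G(valid ∧ retry → entered) is never violated.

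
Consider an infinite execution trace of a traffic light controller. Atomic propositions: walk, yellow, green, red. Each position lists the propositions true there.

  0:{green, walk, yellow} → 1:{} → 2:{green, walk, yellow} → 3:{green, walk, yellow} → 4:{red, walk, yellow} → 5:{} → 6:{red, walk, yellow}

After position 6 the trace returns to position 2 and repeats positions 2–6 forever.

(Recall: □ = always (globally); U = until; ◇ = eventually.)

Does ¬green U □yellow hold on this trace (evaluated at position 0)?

Does not hold

Walking from position 0: at position 0, □yellow has not yet held and ¬green fails, so ¬green U □yellow is false.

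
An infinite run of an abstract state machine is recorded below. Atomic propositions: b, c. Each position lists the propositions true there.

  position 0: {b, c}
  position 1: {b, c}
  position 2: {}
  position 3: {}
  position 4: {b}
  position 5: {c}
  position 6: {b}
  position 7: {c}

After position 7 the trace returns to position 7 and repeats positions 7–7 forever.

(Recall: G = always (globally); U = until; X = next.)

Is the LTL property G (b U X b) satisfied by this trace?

Does not hold

b U X b must hold at every position from 0 onward. It fails at position 1, so G (b U X b) is false.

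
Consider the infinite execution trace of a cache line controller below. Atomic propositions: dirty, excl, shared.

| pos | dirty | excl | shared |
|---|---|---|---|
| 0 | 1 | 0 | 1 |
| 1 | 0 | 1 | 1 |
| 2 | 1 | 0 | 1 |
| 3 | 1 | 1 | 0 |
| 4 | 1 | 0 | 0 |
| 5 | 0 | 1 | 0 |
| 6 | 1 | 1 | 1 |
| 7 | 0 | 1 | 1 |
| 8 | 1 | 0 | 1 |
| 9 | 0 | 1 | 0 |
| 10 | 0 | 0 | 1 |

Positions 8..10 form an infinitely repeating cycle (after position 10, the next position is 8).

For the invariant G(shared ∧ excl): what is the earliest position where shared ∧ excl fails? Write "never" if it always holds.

At position 0 the labels are {dirty, shared}, so shared ∧ excl is false there. This is the first violation.

0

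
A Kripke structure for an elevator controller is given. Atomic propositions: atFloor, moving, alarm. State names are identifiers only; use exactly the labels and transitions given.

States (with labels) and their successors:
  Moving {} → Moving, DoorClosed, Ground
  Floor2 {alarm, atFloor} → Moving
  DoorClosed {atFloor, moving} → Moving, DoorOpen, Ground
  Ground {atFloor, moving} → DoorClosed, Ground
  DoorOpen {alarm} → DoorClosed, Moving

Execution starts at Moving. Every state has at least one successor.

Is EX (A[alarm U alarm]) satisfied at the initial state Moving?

Violated

States satisfying A[alarm U alarm]: {Floor2, DoorOpen}.
States satisfying EX (A[alarm U alarm]): {DoorClosed}.
No suitable path/successor from Moving witnesses the formula.
Moving ∉ Sat(EX (A[alarm U alarm])).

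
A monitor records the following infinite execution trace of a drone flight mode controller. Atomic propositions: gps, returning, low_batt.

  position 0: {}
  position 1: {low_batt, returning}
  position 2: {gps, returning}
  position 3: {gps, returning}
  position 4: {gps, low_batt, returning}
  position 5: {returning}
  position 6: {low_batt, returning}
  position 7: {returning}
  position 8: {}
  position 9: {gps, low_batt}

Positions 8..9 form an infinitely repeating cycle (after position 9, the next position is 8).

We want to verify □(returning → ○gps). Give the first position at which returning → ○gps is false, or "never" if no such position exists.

Check returning → ○gps at each position in order: 0 ✓, 1 ✓, 2 ✓, 3 ✓.
At position 4 the labels are {gps, low_batt, returning} and the next position 5 has {returning}, so returning → ○gps is false there. This is the first violation.

4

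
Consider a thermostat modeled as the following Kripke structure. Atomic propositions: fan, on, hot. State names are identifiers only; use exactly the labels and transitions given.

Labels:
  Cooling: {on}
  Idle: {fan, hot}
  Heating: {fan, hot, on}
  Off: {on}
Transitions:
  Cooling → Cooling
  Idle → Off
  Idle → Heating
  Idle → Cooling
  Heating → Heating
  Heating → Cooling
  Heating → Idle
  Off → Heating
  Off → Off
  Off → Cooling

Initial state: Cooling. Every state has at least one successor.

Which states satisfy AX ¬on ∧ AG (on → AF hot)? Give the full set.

States satisfying ¬on: {Idle}.
States satisfying AX ¬on: ∅.
States satisfying on → AF hot: {Idle, Heating}.
States satisfying AG (on → AF hot): ∅.
States satisfying AX ¬on ∧ AG (on → AF hot): ∅.

none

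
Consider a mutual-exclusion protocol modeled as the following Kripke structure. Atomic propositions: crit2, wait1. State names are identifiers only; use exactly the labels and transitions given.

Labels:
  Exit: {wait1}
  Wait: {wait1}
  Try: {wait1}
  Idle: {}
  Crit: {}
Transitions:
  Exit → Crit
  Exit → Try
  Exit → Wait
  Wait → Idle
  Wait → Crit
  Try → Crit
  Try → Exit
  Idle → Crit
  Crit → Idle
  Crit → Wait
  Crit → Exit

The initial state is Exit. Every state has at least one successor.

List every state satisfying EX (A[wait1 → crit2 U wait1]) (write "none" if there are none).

States satisfying A[wait1 → crit2 U wait1]: {Exit, Wait, Try}.
States satisfying EX (A[wait1 → crit2 U wait1]): {Exit, Try, Crit}.

{Exit, Try, Crit}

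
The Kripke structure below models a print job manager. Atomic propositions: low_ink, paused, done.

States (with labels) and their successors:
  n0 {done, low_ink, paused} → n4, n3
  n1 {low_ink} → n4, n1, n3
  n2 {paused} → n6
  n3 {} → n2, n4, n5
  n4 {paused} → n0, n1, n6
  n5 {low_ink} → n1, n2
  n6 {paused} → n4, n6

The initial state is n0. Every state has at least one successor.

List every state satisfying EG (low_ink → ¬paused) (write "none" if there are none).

{n1, n2, n3, n4, n5, n6}

States satisfying low_ink → ¬paused: {n1, n2, n3, n4, n5, n6}.
States satisfying EG (low_ink → ¬paused): {n1, n2, n3, n4, n5, n6}.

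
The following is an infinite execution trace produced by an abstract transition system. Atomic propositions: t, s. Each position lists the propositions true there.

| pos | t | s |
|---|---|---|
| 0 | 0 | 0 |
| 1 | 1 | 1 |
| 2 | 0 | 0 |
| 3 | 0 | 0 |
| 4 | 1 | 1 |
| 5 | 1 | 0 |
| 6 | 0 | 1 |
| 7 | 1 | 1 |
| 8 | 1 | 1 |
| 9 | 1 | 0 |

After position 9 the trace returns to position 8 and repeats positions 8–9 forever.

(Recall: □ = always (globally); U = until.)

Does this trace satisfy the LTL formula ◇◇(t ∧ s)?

◇(t ∧ s) holds at position 0, which is reachable from 0, so ◇◇(t ∧ s) holds.

Holds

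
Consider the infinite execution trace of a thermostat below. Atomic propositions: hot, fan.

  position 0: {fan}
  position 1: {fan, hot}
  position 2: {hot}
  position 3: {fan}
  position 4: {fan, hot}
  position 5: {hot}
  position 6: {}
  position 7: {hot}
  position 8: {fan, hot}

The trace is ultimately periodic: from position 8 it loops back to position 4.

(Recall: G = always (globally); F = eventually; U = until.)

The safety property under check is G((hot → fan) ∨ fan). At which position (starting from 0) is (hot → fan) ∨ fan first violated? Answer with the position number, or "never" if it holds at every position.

2

Check (hot → fan) ∨ fan at each position in order: 0 ✓, 1 ✓.
At position 2 the labels are {hot}, so (hot → fan) ∨ fan is false there. This is the first violation.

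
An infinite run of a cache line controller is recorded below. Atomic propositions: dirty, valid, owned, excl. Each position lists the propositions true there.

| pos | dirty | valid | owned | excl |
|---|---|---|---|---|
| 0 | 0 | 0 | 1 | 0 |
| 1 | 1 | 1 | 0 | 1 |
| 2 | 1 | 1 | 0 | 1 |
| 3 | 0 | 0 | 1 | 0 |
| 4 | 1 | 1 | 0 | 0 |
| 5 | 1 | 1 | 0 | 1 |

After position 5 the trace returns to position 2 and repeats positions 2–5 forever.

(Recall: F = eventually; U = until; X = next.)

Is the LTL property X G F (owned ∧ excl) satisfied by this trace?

The position after 0 is 1; G F (owned ∧ excl) is false there.

Violated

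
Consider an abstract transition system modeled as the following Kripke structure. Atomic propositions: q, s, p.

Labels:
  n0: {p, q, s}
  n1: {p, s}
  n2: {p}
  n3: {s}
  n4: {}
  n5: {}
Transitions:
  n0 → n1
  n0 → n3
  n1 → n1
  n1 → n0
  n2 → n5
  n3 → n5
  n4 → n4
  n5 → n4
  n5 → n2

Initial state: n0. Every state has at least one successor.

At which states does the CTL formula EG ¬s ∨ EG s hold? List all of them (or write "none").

{n0, n1, n2, n4, n5}

States satisfying ¬s: {n2, n4, n5}.
States satisfying EG ¬s: {n2, n4, n5}.
States satisfying s: {n0, n1, n3}.
States satisfying EG s: {n0, n1}.
States satisfying EG ¬s ∨ EG s: {n0, n1, n2, n4, n5}.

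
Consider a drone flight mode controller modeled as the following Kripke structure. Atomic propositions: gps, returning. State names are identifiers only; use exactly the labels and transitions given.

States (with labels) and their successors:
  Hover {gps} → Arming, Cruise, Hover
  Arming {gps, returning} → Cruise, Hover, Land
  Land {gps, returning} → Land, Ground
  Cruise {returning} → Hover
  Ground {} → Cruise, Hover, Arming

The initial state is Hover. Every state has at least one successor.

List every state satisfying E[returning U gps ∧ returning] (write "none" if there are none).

{Arming, Land}

States satisfying returning: {Arming, Land, Cruise}.
States satisfying gps ∧ returning: {Arming, Land}.
States satisfying E[returning U gps ∧ returning]: {Arming, Land}.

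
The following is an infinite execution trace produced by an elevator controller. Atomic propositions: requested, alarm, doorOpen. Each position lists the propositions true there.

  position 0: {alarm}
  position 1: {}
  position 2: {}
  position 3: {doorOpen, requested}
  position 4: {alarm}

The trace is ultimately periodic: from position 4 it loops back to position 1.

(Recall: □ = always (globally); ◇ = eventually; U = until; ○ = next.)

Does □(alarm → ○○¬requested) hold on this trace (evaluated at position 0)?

Holds

alarm → ○○¬requested holds at every position 0..4, and those are all positions ever visited, so □(alarm → ○○¬requested) holds.
Positions where alarm holds: 0, 4.
Check ○○¬requested at each: 0→ok, 4→ok.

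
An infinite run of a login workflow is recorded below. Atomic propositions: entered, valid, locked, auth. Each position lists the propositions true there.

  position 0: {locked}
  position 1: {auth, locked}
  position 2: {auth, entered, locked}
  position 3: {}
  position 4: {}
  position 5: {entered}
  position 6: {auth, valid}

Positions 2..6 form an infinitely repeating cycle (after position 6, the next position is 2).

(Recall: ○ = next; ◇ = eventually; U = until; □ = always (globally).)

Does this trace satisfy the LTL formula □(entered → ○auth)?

entered → ○auth must hold at every position from 0 onward. It fails at position 2, so □(entered → ○auth) is false.
Positions where entered holds: 2, 5.
Check ○auth at each: 2→fails, 5→ok.

No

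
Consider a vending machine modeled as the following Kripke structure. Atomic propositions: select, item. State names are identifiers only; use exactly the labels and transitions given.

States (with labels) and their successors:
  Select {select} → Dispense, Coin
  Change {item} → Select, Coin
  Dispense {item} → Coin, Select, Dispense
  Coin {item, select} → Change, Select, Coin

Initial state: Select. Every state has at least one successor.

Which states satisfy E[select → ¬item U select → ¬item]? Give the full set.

States satisfying select → ¬item: {Select, Change, Dispense}.
States satisfying E[select → ¬item U select → ¬item]: {Select, Change, Dispense}.

{Select, Change, Dispense}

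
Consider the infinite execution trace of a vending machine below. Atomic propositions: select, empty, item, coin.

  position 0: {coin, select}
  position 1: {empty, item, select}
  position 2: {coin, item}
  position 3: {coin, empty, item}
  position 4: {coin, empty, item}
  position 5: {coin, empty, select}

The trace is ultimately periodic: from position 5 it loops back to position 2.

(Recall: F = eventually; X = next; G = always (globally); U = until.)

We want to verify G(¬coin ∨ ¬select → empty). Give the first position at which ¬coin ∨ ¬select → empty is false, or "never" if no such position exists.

Check ¬coin ∨ ¬select → empty at each position in order: 0 ✓, 1 ✓.
At position 2 the labels are {coin, item}, so ¬coin ∨ ¬select → empty is false there. This is the first violation.

2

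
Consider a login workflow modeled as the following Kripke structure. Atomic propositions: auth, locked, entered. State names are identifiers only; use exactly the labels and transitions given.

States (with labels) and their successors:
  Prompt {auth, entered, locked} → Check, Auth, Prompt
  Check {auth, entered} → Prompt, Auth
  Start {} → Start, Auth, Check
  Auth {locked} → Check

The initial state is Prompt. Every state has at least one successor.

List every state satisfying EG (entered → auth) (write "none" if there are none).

States satisfying entered → auth: {Prompt, Check, Start, Auth}.
States satisfying EG (entered → auth): {Prompt, Check, Start, Auth}.

{Prompt, Check, Start, Auth}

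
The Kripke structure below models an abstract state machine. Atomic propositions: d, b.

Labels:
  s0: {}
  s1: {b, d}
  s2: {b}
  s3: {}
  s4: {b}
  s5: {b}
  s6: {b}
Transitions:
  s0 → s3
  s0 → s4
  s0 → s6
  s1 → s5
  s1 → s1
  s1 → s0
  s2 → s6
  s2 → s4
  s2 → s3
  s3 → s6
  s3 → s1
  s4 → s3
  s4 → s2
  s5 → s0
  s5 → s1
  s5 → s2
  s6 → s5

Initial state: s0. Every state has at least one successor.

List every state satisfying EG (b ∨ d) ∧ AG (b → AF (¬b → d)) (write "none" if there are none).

{s1, s2, s4, s5, s6}

States satisfying b ∨ d: {s1, s2, s4, s5, s6}.
States satisfying EG (b ∨ d): {s1, s2, s4, s5, s6}.
States satisfying b → AF (¬b → d): {s0, s1, s2, s3, s4, s5, s6}.
States satisfying AG (b → AF (¬b → d)): {s0, s1, s2, s3, s4, s5, s6}.
States satisfying EG (b ∨ d) ∧ AG (b → AF (¬b → d)): {s1, s2, s4, s5, s6}.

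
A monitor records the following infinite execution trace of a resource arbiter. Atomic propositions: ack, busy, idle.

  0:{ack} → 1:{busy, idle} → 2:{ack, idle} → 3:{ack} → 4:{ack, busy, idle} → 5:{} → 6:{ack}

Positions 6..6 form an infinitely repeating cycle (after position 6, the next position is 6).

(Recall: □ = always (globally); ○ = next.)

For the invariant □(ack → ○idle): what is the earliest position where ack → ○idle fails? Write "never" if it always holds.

Check ack → ○idle at each position in order: 0 ✓, 1 ✓.
At position 2 the labels are {ack, idle} and the next position 3 has {ack}, so ack → ○idle is false there. This is the first violation.

2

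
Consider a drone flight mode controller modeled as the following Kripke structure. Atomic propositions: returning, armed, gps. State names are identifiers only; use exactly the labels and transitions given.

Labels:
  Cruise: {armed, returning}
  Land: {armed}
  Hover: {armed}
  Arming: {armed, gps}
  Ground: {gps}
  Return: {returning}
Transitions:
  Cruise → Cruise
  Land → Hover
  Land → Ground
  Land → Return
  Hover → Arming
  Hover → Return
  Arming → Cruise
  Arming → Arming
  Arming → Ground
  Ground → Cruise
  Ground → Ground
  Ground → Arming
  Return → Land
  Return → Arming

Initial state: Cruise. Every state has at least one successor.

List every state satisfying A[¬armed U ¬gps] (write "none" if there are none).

States satisfying ¬armed: {Ground, Return}.
States satisfying ¬gps: {Cruise, Land, Hover, Return}.
States satisfying A[¬armed U ¬gps]: {Cruise, Land, Hover, Return}.

{Cruise, Land, Hover, Return}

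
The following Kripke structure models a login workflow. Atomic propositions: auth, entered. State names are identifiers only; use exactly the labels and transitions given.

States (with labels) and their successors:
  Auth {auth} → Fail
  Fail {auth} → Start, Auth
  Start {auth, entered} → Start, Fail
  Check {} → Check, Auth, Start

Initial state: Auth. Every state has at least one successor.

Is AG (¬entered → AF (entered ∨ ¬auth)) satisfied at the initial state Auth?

States satisfying ¬entered → AF (entered ∨ ¬auth): {Start, Check}.
States satisfying AG (¬entered → AF (entered ∨ ¬auth)): ∅.
Auth is reachable from Auth and violates ¬entered → AF (entered ∨ ¬auth), so AG fails at Auth.
Auth ∉ Sat(AG (¬entered → AF (entered ∨ ¬auth))).

Does not hold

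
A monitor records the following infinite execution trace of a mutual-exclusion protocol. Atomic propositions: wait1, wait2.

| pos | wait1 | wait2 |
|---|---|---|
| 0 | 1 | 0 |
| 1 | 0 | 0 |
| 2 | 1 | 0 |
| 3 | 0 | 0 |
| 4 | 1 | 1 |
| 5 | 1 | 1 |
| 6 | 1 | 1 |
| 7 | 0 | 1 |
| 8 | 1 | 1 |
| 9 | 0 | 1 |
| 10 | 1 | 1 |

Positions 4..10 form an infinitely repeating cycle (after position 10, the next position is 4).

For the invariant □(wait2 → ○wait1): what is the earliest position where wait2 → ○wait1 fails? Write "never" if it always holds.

Check wait2 → ○wait1 at each position in order: 0 ✓, 1 ✓, 2 ✓, 3 ✓, 4 ✓, 5 ✓.
At position 6 the labels are {wait1, wait2} and the next position 7 has {wait2}, so wait2 → ○wait1 is false there. This is the first violation.

6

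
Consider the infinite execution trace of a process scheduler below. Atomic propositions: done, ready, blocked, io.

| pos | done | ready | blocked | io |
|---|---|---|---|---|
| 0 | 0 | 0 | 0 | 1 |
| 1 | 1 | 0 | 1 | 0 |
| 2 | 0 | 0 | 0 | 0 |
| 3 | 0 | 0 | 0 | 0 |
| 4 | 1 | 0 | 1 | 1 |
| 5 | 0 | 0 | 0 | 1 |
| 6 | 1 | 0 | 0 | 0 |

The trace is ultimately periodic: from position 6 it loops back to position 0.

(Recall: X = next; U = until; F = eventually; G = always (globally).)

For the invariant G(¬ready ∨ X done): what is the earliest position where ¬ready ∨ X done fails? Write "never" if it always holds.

¬ready ∨ X done holds at every position 0..6, and those are all the positions the trace ever visits, so the invariant G(¬ready ∨ X done) is never violated.

never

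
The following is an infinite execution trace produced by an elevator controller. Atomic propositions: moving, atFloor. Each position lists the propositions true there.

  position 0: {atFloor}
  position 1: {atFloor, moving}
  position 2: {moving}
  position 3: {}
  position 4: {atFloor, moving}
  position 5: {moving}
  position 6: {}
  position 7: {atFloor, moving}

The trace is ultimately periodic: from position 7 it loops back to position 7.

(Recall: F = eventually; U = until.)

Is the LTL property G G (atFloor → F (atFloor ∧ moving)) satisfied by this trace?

G (atFloor → F (atFloor ∧ moving)) holds at every position 0..7, and those are all positions ever visited, so G G (atFloor → F (atFloor ∧ moving)) holds.

Yes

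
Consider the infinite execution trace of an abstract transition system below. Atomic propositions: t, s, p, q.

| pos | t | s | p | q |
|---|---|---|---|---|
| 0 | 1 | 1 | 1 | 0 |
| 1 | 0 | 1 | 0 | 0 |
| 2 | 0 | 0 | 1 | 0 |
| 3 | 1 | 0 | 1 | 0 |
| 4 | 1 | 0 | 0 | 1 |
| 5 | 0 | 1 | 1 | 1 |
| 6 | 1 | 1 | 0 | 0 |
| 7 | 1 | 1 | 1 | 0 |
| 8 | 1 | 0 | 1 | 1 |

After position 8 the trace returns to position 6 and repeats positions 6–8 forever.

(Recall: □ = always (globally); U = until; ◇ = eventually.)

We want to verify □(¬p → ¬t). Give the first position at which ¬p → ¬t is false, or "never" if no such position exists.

4

Check ¬p → ¬t at each position in order: 0 ✓, 1 ✓, 2 ✓, 3 ✓.
At position 4 the labels are {q, t}, so ¬p → ¬t is false there. This is the first violation.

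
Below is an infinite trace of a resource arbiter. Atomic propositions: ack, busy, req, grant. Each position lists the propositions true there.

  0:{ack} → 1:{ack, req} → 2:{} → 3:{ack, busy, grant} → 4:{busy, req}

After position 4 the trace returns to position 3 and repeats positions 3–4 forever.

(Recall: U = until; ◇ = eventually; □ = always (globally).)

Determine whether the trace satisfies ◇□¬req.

No

□¬req is false at every position 0..4, so it never becomes true and ◇□¬req fails.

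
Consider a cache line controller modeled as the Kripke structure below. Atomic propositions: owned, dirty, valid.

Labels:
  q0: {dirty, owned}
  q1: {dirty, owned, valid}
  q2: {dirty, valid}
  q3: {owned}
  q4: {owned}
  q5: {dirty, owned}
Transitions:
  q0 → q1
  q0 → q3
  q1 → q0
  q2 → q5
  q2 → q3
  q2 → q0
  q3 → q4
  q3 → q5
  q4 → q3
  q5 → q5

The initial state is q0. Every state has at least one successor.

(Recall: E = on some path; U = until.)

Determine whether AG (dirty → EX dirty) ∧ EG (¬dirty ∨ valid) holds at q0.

Violated

States satisfying dirty → EX dirty: {q0, q1, q2, q3, q4, q5}.
States satisfying AG (dirty → EX dirty): {q0, q1, q2, q3, q4, q5}.
States satisfying ¬dirty ∨ valid: {q1, q2, q3, q4}.
States satisfying EG (¬dirty ∨ valid): {q2, q3, q4}.
States satisfying AG (dirty → EX dirty) ∧ EG (¬dirty ∨ valid): {q2, q3, q4}.
q0 ∉ Sat(AG (dirty → EX dirty) ∧ EG (¬dirty ∨ valid)).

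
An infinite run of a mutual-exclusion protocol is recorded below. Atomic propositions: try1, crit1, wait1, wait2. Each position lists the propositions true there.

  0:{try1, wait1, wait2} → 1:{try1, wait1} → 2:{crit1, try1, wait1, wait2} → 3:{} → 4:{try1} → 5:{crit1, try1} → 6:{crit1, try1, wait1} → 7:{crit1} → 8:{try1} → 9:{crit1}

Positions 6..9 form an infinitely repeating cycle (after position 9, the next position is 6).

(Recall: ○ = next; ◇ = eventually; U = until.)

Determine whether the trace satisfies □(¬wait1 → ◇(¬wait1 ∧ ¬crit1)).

Yes

¬wait1 → ◇(¬wait1 ∧ ¬crit1) holds at every position 0..9, and those are all positions ever visited, so □(¬wait1 → ◇(¬wait1 ∧ ¬crit1)) holds.
Positions where ¬wait1 holds: 3, 4, 5, 7, 8, 9.
Check ◇(¬wait1 ∧ ¬crit1) at each: 3→ok, 4→ok, 5→ok, 7→ok, 8→ok, 9→ok.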